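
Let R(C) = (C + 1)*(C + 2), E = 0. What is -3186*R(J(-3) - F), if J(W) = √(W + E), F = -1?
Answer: -9558 - 15930*I*√3 ≈ -9558.0 - 27592.0*I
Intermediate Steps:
J(W) = √W (J(W) = √(W + 0) = √W)
R(C) = (1 + C)*(2 + C)
-3186*R(J(-3) - F) = -3186*(2 + (√(-3) - 1*(-1))² + 3*(√(-3) - 1*(-1))) = -3186*(2 + (I*√3 + 1)² + 3*(I*√3 + 1)) = -3186*(2 + (1 + I*√3)² + 3*(1 + I*√3)) = -3186*(2 + (1 + I*√3)² + (3 + 3*I*√3)) = -3186*(5 + (1 + I*√3)² + 3*I*√3) = -15930 - 3186*(1 + I*√3)² - 9558*I*√3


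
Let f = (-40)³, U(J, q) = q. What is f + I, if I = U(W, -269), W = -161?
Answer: -64269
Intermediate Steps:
f = -64000
I = -269
f + I = -64000 - 269 = -64269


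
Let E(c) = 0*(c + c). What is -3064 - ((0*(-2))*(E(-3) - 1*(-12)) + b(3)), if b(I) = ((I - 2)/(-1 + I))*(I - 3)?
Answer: -3064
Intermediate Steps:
E(c) = 0 (E(c) = 0*(2*c) = 0)
b(I) = (-3 + I)*(-2 + I)/(-1 + I) (b(I) = ((-2 + I)/(-1 + I))*(-3 + I) = (-3 + I)*(-2 + I)/(-1 + I))
-3064 - ((0*(-2))*(E(-3) - 1*(-12)) + b(3)) = -3064 - ((0*(-2))*(0 - 1*(-12)) + (6 + 3**2 - 5*3)/(-1 + 3)) = -3064 - (0*(0 + 12) + (6 + 9 - 15)/2) = -3064 - (0*12 + (1/2)*0) = -3064 - (0 + 0) = -3064 - 1*0 = -3064 + 0 = -3064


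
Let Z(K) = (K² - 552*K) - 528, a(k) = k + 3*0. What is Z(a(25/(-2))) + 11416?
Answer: 71777/4 ≈ 17944.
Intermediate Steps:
a(k) = k (a(k) = k + 0 = k)
Z(K) = -528 + K² - 552*K
Z(a(25/(-2))) + 11416 = (-528 + (25/(-2))² - 13800/(-2)) + 11416 = (-528 + (25*(-½))² - 13800*(-1)/2) + 11416 = (-528 + (-25/2)² - 552*(-25/2)) + 11416 = (-528 + 625/4 + 6900) + 11416 = 26113/4 + 11416 = 71777/4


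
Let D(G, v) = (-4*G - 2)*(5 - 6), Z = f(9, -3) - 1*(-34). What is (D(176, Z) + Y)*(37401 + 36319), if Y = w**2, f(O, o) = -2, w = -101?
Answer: 804064040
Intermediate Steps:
Y = 10201 (Y = (-101)**2 = 10201)
Z = 32 (Z = -2 - 1*(-34) = -2 + 34 = 32)
D(G, v) = 2 + 4*G (D(G, v) = (-2 - 4*G)*(-1) = 2 + 4*G)
(D(176, Z) + Y)*(37401 + 36319) = ((2 + 4*176) + 10201)*(37401 + 36319) = ((2 + 704) + 10201)*73720 = (706 + 10201)*73720 = 10907*73720 = 804064040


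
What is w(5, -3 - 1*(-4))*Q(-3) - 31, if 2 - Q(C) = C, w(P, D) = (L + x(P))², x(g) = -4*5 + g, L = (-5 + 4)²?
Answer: 949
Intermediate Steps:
L = 1 (L = (-1)² = 1)
x(g) = -20 + g
w(P, D) = (-19 + P)² (w(P, D) = (1 + (-20 + P))² = (-19 + P)²)
Q(C) = 2 - C
w(5, -3 - 1*(-4))*Q(-3) - 31 = (-19 + 5)²*(2 - 1*(-3)) - 31 = (-14)²*(2 + 3) - 31 = 196*5 - 31 = 980 - 31 = 949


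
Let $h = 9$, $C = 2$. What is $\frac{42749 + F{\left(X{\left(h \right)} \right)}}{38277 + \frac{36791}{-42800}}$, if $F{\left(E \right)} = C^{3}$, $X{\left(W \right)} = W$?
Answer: $\frac{1829999600}{1638218809} \approx 1.1171$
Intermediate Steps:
$F{\left(E \right)} = 8$ ($F{\left(E \right)} = 2^{3} = 8$)
$\frac{42749 + F{\left(X{\left(h \right)} \right)}}{38277 + \frac{36791}{-42800}} = \frac{42749 + 8}{38277 + \frac{36791}{-42800}} = \frac{42757}{38277 + 36791 \left(- \frac{1}{42800}\right)} = \frac{42757}{38277 - \frac{36791}{42800}} = \frac{42757}{\frac{1638218809}{42800}} = 42757 \cdot \frac{42800}{1638218809} = \frac{1829999600}{1638218809}$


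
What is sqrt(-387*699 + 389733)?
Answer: 2*sqrt(29805) ≈ 345.28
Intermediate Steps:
sqrt(-387*699 + 389733) = sqrt(-270513 + 389733) = sqrt(119220) = 2*sqrt(29805)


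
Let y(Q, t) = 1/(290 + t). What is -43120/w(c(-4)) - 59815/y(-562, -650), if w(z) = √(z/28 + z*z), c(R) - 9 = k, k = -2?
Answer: 21533400 - 86240*√197/197 ≈ 2.1527e+7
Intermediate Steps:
c(R) = 7 (c(R) = 9 - 2 = 7)
w(z) = √(z² + z/28) (w(z) = √(z*(1/28) + z²) = √(z/28 + z²) = √(z² + z/28))
-43120/w(c(-4)) - 59815/y(-562, -650) = -43120*2/√(1 + 28*7) - 59815/(1/(290 - 650)) = -43120*2/√(1 + 196) - 59815/(1/(-360)) = -43120*2*√197/197 - 59815/(-1/360) = -43120*2*√197/197 - 59815*(-360) = -43120*2*√197/197 + 21533400 = -86240*√197/197 + 21533400 = 21533400 - 86240*√197/197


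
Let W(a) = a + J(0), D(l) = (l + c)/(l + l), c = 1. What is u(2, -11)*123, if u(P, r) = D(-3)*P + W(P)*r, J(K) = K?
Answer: -2624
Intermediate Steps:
D(l) = (1 + l)/(2*l) (D(l) = (l + 1)/(l + l) = (1 + l)/((2*l)) = (1 + l)*(1/(2*l)) = (1 + l)/(2*l))
W(a) = a (W(a) = a + 0 = a)
u(P, r) = P/3 + P*r (u(P, r) = ((½)*(1 - 3)/(-3))*P + P*r = ((½)*(-⅓)*(-2))*P + P*r = P/3 + P*r)
u(2, -11)*123 = (2*(⅓ - 11))*123 = (2*(-32/3))*123 = -64/3*123 = -2624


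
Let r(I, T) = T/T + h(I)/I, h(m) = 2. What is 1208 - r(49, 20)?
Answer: 59141/49 ≈ 1207.0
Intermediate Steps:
r(I, T) = 1 + 2/I (r(I, T) = T/T + 2/I = 1 + 2/I)
1208 - r(49, 20) = 1208 - (2 + 49)/49 = 1208 - 51/49 = 59141/49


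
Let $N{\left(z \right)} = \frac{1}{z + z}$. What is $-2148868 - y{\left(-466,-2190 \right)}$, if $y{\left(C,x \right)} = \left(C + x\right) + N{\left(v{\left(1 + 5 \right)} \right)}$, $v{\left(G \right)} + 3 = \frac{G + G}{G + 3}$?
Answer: $- \frac{21462117}{10} \approx -2.1462 \cdot 10^{6}$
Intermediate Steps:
$v{\left(G \right)} = -3 + \frac{2 G}{3 + G}$ ($v{\left(G \right)} = -3 + \frac{G + G}{G + 3} = -3 + \frac{2 G}{3 + G}$)
$N{\left(z \right)} = \frac{1}{2 z}$
$y{\left(C,x \right)} = - \frac{3}{10} + C + x$ ($y{\left(C,x \right)} = \left(C + x\right) + \frac{1}{2 \frac{-9 - \left(1 + 5\right)}{3 + \left(1 + 5\right)}} = \left(C + x\right) + \frac{1}{2 \frac{-9 - 6}{3 + 6}} = \left(C + x\right) + \frac{1}{2 \frac{-9 - 6}{9}} = \left(C + x\right) + \frac{1}{2 \cdot \frac{1}{9} \left(-15\right)} = \left(C + x\right) + \frac{1}{2 \left(- \frac{5}{3}\right)} = \left(C + x\right) + \frac{1}{2} \left(- \frac{3}{5}\right) = \left(C + x\right) - \frac{3}{10} = - \frac{3}{10} + C + x$)
$-2148868 - y{\left(-466,-2190 \right)} = -2148868 - \left(- \frac{3}{10} - 466 - 2190\right) = -2148868 - - \frac{26563}{10} = -2148868 + \frac{26563}{10} = - \frac{21462117}{10}$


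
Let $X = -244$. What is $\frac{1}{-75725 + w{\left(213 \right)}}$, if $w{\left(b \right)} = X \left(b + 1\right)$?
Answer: $- \frac{1}{127941} \approx -7.8161 \cdot 10^{-6}$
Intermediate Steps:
$w{\left(b \right)} = -244 - 244 b$ ($w{\left(b \right)} = - 244 \left(b + 1\right) = - 244 \left(1 + b\right) = -244 - 244 b$)
$\frac{1}{-75725 + w{\left(213 \right)}} = \frac{1}{-75725 - 52216} = \frac{1}{-127941} = - \frac{1}{127941}$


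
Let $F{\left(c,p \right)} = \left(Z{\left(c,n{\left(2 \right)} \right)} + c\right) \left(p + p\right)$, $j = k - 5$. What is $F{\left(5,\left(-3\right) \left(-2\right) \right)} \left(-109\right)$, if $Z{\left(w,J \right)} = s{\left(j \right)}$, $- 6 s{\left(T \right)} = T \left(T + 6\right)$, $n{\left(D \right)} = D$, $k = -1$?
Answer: $-6540$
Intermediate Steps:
$j = -6$ ($j = -1 - 5 = -6$)
$s{\left(T \right)} = - \frac{T \left(6 + T\right)}{6}$ ($s{\left(T \right)} = - \frac{T \left(T + 6\right)}{6} = - \frac{T \left(6 + T\right)}{6}$)
$Z{\left(w,J \right)} = 0$ ($Z{\left(w,J \right)} = \left(- \frac{1}{6}\right) \left(-6\right) \left(6 - 6\right) = \left(- \frac{1}{6}\right) \left(-6\right) 0 = 0$)
$F{\left(c,p \right)} = 2 c p$ ($F{\left(c,p \right)} = \left(0 + c\right) \left(p + p\right) = c 2 p = 2 c p$)
$F{\left(5,\left(-3\right) \left(-2\right) \right)} \left(-109\right) = 2 \cdot 5 \left(\left(-3\right) \left(-2\right)\right) \left(-109\right) = 2 \cdot 5 \cdot 6 \left(-109\right) = 60 \left(-109\right) = -6540$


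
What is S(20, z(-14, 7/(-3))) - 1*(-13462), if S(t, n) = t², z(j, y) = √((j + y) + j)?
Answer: 13862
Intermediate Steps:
z(j, y) = √(y + 2*j)
S(20, z(-14, 7/(-3))) - 1*(-13462) = 20² - 1*(-13462) = 400 + 13462 = 13862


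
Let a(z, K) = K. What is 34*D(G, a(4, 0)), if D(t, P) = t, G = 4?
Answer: 136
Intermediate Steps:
34*D(G, a(4, 0)) = 34*4 = 136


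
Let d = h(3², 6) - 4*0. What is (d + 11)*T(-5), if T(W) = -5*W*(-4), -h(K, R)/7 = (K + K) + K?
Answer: 17800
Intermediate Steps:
h(K, R) = -21*K (h(K, R) = -7*((K + K) + K) = -7*(2*K + K) = -21*K)
T(W) = 20*W
d = -189 (d = -21*3² - 4*0 = -21*9 + 0 = -189 + 0 = -189)
(d + 11)*T(-5) = (-189 + 11)*(20*(-5)) = -178*(-100) = 17800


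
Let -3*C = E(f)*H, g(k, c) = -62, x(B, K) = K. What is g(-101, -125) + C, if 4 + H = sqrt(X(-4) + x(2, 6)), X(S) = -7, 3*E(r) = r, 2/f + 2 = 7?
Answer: -2782/45 - 2*I/45 ≈ -61.822 - 0.044444*I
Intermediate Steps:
f = 2/5 (f = 2/(-2 + 7) = 2/5 ≈ 0.40000)
E(r) = r/3
H = -4 + I (H = -4 + sqrt(-7 + 6) = -4 + sqrt(-1) = -4 + I ≈ -4.0 + 1.0*I)
C = 8/45 - 2*I/45 (C = -(1/3)*(2/5)*(-4 + I)/3 = -2*(-4 + I)/45 = -(-8/15 + 2*I/15)/3 = 8/45 - 2*I/45 ≈ 0.17778 - 0.044444*I)
g(-101, -125) + C = -62 + (8/45 - 2*I/45) = -2782/45 - 2*I/45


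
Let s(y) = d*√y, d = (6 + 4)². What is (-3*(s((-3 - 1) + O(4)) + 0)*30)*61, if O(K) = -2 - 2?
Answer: -1098000*I*√2 ≈ -1.5528e+6*I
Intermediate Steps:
O(K) = -4
d = 100 (d = 10² = 100)
s(y) = 100*√y
(-3*(s((-3 - 1) + O(4)) + 0)*30)*61 = (-3*(100*√((-3 - 1) - 4) + 0)*30)*61 = (-3*(100*√(-4 - 4) + 0)*30)*61 = (-3*(100*√(-8) + 0)*30)*61 = (-3*(100*(2*I*√2) + 0)*30)*61 = (-3*(200*I*√2 + 0)*30)*61 = (-600*I*√2*30)*61 = -18000*I*√2*61 = -1098000*I*√2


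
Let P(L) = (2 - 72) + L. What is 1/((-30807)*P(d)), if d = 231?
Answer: -1/4959927 ≈ -2.0162e-7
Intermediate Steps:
P(L) = -70 + L
1/((-30807)*P(d)) = 1/((-30807)*(-70 + 231)) = -1/30807/161 = -1/30807*1/161 = -1/4959927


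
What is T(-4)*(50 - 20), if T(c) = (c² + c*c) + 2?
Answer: 1020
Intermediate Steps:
T(c) = 2 + 2*c² (T(c) = (c² + c²) + 2 = 2*c² + 2 = 2 + 2*c²)
T(-4)*(50 - 20) = (2 + 2*(-4)²)*(50 - 20) = (2 + 2*16)*30 = (2 + 32)*30 = 34*30 = 1020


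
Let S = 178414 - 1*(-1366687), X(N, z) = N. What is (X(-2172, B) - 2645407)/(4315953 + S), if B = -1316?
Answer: -2647579/5861054 ≈ -0.45172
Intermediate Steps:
S = 1545101 (S = 178414 + 1366687 = 1545101)
(X(-2172, B) - 2645407)/(4315953 + S) = (-2172 - 2645407)/(4315953 + 1545101) = -2647579/5861054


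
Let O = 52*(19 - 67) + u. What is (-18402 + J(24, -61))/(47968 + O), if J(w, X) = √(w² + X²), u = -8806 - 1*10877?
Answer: -18402/25789 + √4297/25789 ≈ -0.71102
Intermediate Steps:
u = -19683 (u = -8806 - 10877 = -19683)
J(w, X) = √(X² + w²)
O = -22179 (O = 52*(19 - 67) - 19683 = 52*(-48) - 19683 = -2496 - 19683 = -22179)
(-18402 + J(24, -61))/(47968 + O) = (-18402 + √((-61)² + 24²))/(47968 - 22179) = (-18402 + √(3721 + 576))/25789 = (-18402 + √4297)*(1/25789) = -18402/25789 + √4297/25789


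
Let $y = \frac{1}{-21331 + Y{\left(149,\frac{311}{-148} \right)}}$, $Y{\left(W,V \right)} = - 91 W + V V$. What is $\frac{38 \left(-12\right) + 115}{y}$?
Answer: $\frac{260569639099}{21904} \approx 1.1896 \cdot 10^{7}$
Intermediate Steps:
$Y{\left(W,V \right)} = V^{2} - 91 W$ ($Y{\left(W,V \right)} = - 91 W + V^{2} = V^{2} - 91 W$)
$y = - \frac{21904}{764133839}$ ($y = \frac{1}{-21331 + \left(\left(\frac{311}{-148}\right)^{2} - 13559\right)} = \frac{1}{-21331 - \left(13559 - \left(311 \left(- \frac{1}{148}\right)\right)^{2}\right)} = \frac{1}{-21331 - \left(13559 - \left(- \frac{311}{148}\right)^{2}\right)} = \frac{1}{-21331 + \left(\frac{96721}{21904} - 13559\right)} = \frac{1}{-21331 - \frac{296899615}{21904}} = \frac{1}{- \frac{764133839}{21904}} = - \frac{21904}{764133839} \approx -2.8665 \cdot 10^{-5}$)
$\frac{38 \left(-12\right) + 115}{y} = \frac{38 \left(-12\right) + 115}{- \frac{21904}{764133839}} = \left(-456 + 115\right) \left(- \frac{764133839}{21904}\right) = \left(-341\right) \left(- \frac{764133839}{21904}\right) = \frac{260569639099}{21904}$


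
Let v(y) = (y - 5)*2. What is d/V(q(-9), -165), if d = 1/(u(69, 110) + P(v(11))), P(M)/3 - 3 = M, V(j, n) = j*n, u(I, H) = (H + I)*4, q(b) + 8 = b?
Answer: 1/2134605 ≈ 4.6847e-7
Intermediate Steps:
q(b) = -8 + b
u(I, H) = 4*H + 4*I
v(y) = -10 + 2*y (v(y) = (-5 + y)*2 = -10 + 2*y)
P(M) = 9 + 3*M
d = 1/761 (d = 1/((4*110 + 4*69) + (9 + 3*(-10 + 2*11))) = 1/((440 + 276) + (9 + 3*(-10 + 22))) = 1/(716 + (9 + 3*12)) = 1/(716 + (9 + 36)) = 1/(716 + 45) = 1/761 ≈ 0.0013141)
d/V(q(-9), -165) = 1/(761*(((-8 - 9)*(-165)))) = 1/(761*((-17*(-165)))) = (1/761)/2805 = (1/761)*(1/2805) = 1/2134605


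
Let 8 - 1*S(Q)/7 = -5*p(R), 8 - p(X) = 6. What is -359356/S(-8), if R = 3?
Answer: -179678/63 ≈ -2852.0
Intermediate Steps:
p(X) = 2 (p(X) = 8 - 1*6 = 8 - 6 = 2)
S(Q) = 126 (S(Q) = 56 - (-35)*2 = 56 - 7*(-10) = 56 + 70 = 126)
-359356/S(-8) = -359356/126 = -359356*1/126 = -179678/63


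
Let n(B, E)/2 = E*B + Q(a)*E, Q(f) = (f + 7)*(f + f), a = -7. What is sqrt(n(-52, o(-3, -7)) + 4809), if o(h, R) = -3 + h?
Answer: sqrt(5433) ≈ 73.709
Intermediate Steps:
Q(f) = 2*f*(7 + f) (Q(f) = (7 + f)*(2*f) = 2*f*(7 + f))
n(B, E) = 2*B*E (n(B, E) = 2*(E*B + (2*(-7)*(7 - 7))*E) = 2*(B*E + (2*(-7)*0)*E) = 2*(B*E + 0*E) = 2*(B*E + 0) = 2*(B*E) = 2*B*E)
sqrt(n(-52, o(-3, -7)) + 4809) = sqrt(2*(-52)*(-3 - 3) + 4809) = sqrt(2*(-52)*(-6) + 4809) = sqrt(624 + 4809) = sqrt(5433)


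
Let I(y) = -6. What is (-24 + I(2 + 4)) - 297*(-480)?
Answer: 142530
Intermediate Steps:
(-24 + I(2 + 4)) - 297*(-480) = (-24 - 6) - 297*(-480) = -30 + 142560 = 142530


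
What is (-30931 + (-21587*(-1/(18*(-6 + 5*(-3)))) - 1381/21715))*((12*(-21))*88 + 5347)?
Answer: 4280612375172097/8208270 ≈ 5.2150e+8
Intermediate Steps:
(-30931 + (-21587*(-1/(18*(-6 + 5*(-3)))) - 1381/21715))*((12*(-21))*88 + 5347) = (-30931 + (-21587*(-1/(18*(-6 - 15))) - 1381*1/21715))*(-252*88 + 5347) = (-30931 + (-21587/((-21*(-18))) - 1381/21715))*(-22176 + 5347) = (-30931 + (-21587/378 - 1381/21715))*(-16829) = (-30931 - 469283723/8208270)*(-16829) = -254359283093/8208270*(-16829) = 4280612375172097/8208270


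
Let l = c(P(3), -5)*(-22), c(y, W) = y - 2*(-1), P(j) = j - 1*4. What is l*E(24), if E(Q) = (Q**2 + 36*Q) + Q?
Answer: -32208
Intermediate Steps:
P(j) = -4 + j (P(j) = j - 4 = -4 + j)
E(Q) = Q**2 + 37*Q
c(y, W) = 2 + y (c(y, W) = y + 2 = 2 + y)
l = -22 (l = (2 + (-4 + 3))*(-22) = (2 - 1)*(-22) = 1*(-22) = -22)
l*E(24) = -528*(37 + 24) = -528*61 = -22*1464 = -32208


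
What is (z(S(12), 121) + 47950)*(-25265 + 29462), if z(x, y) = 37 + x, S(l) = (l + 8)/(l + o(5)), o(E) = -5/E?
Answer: 2215499769/11 ≈ 2.0141e+8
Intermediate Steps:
S(l) = (8 + l)/(-1 + l) (S(l) = (l + 8)/(l - 5/5) = (8 + l)/(l - 5*1/5) = (8 + l)/(l - 1) = (8 + l)/(-1 + l))
(z(S(12), 121) + 47950)*(-25265 + 29462) = ((37 + (8 + 12)/(-1 + 12)) + 47950)*(-25265 + 29462) = ((37 + 20/11) + 47950)*4197 = (427/11 + 47950)*4197 = (527877/11)*4197 = 2215499769/11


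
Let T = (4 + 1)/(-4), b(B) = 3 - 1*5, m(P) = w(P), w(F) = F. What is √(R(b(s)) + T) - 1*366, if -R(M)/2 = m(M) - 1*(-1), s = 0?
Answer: -366 + √3/2 ≈ -365.13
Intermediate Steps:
m(P) = P
b(B) = -2 (b(B) = 3 - 5 = -2)
T = -5/4 (T = -¼*5 = -5/4 ≈ -1.2500)
R(M) = -2 - 2*M (R(M) = -2*(M - 1*(-1)) = -2*(M + 1) = -2*(1 + M) = -2 - 2*M)
√(R(b(s)) + T) - 1*366 = √((-2 - 2*(-2)) - 5/4) - 1*366 = √((-2 + 4) - 5/4) - 366 = √(2 - 5/4) - 366 = √(¾) - 366 = √3/2 - 366 = -366 + √3/2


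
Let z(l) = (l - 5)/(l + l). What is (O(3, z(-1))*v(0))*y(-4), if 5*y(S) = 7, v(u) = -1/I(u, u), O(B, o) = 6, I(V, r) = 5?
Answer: -42/25 ≈ -1.6800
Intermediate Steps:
z(l) = (-5 + l)/(2*l) (z(l) = (-5 + l)/((2*l)) = (-5 + l)*(1/(2*l)) = (-5 + l)/(2*l))
v(u) = -⅕ (v(u) = -1/5 = -1*⅕ = -⅕)
y(S) = 7/5 (y(S) = (⅕)*7 = 7/5)
(O(3, z(-1))*v(0))*y(-4) = (6*(-⅕))*(7/5) = -6/5*7/5 = -42/25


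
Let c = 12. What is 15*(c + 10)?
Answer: 330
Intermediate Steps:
15*(c + 10) = 15*(12 + 10) = 15*22 = 330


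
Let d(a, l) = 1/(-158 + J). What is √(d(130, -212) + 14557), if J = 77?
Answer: 2*√294779/9 ≈ 120.65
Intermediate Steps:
d(a, l) = -1/81 (d(a, l) = 1/(-158 + 77) = 1/(-81) = -1/81)
√(d(130, -212) + 14557) = √(-1/81 + 14557) = √(1179116/81) = 2*√294779/9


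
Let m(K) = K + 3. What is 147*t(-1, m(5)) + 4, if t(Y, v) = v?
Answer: 1180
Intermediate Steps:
m(K) = 3 + K
147*t(-1, m(5)) + 4 = 147*(3 + 5) + 4 = 147*8 + 4 = 1176 + 4 = 1180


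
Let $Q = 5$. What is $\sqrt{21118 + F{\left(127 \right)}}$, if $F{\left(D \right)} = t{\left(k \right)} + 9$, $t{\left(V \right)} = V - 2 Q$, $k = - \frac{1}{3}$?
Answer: $\frac{5 \sqrt{7602}}{3} \approx 145.32$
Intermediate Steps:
$k = - \frac{1}{3}$ ($k = \left(-1\right) \frac{1}{3} = - \frac{1}{3} \approx -0.33333$)
$t{\left(V \right)} = -10 + V$ ($t{\left(V \right)} = V - 10 = -10 + V$)
$F{\left(D \right)} = - \frac{4}{3}$ ($F{\left(D \right)} = \left(-10 - \frac{1}{3}\right) + 9 = - \frac{31}{3} + 9 = - \frac{4}{3}$)
$\sqrt{21118 + F{\left(127 \right)}} = \sqrt{21118 - \frac{4}{3}} = \sqrt{\frac{63350}{3}} = \frac{5 \sqrt{7602}}{3}$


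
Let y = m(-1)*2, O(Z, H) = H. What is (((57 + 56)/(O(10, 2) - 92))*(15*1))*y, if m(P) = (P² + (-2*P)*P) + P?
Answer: 226/3 ≈ 75.333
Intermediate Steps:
m(P) = P - P² (m(P) = (P² - 2*P²) + P = -P² + P = P - P²)
y = -4 (y = -(1 - 1*(-1))*2 = -(1 + 1)*2 = -1*2*2 = -2*2 = -4)
(((57 + 56)/(O(10, 2) - 92))*(15*1))*y = (((57 + 56)/(2 - 92))*(15*1))*(-4) = ((113/(-90))*15)*(-4) = ((113*(-1/90))*15)*(-4) = -113/90*15*(-4) = -113/6*(-4) = 226/3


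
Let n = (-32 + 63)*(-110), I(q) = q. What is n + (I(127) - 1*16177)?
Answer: -19460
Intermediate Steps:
n = -3410 (n = 31*(-110) = -3410)
n + (I(127) - 1*16177) = -3410 + (127 - 1*16177) = -3410 + (127 - 16177) = -3410 - 16050 = -19460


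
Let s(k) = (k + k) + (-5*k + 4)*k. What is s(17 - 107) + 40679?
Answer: -361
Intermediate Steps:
s(k) = 2*k + k*(4 - 5*k) (s(k) = 2*k + (4 - 5*k)*k = 2*k + k*(4 - 5*k))
s(17 - 107) + 40679 = (17 - 107)*(6 - 5*(17 - 107)) + 40679 = -90*(6 - 5*(-90)) + 40679 = -90*(6 + 450) + 40679 = -90*456 + 40679 = -41040 + 40679 = -361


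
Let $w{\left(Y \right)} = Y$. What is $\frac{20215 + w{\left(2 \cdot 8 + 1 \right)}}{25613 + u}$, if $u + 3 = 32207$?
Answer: $\frac{20232}{57817} \approx 0.34993$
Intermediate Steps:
$u = 32204$ ($u = -3 + 32207 = 32204$)
$\frac{20215 + w{\left(2 \cdot 8 + 1 \right)}}{25613 + u} = \frac{20215 + \left(2 \cdot 8 + 1\right)}{25613 + 32204} = \frac{20215 + \left(16 + 1\right)}{57817} = \left(20215 + 17\right) \frac{1}{57817} = 20232 \cdot \frac{1}{57817} = \frac{20232}{57817}$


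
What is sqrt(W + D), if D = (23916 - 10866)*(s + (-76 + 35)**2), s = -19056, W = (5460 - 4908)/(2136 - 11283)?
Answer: I*sqrt(2107900824804766)/3049 ≈ 15058.0*I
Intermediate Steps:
W = -184/3049 (W = 552/(-9147) = 552*(-1/9147) = -184/3049 ≈ -0.060348)
D = -226743750 (D = (23916 - 10866)*(-19056 + (-76 + 35)**2) = 13050*(-19056 + (-41)**2) = 13050*(-19056 + 1681) = 13050*(-17375) = -226743750)
sqrt(W + D) = sqrt(-184/3049 - 226743750) = sqrt(-691341693934/3049) = I*sqrt(2107900824804766)/3049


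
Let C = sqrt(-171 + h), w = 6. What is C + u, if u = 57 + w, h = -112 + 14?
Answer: 63 + I*sqrt(269) ≈ 63.0 + 16.401*I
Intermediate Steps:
h = -98
u = 63 (u = 57 + 6 = 63)
C = I*sqrt(269) (C = sqrt(-171 - 98) = sqrt(-269) = I*sqrt(269) ≈ 16.401*I)
C + u = I*sqrt(269) + 63 = 63 + I*sqrt(269)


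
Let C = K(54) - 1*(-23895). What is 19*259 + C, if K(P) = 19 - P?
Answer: 28781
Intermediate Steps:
C = 23860 (C = (19 - 1*54) - 1*(-23895) = (19 - 54) + 23895 = -35 + 23895 = 23860)
19*259 + C = 19*259 + 23860 = 4921 + 23860 = 28781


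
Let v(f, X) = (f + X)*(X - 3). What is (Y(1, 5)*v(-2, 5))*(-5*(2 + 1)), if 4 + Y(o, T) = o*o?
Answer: 270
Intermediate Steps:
Y(o, T) = -4 + o² (Y(o, T) = -4 + o*o = -4 + o²)
v(f, X) = (-3 + X)*(X + f) (v(f, X) = (X + f)*(-3 + X) = (-3 + X)*(X + f))
(Y(1, 5)*v(-2, 5))*(-5*(2 + 1)) = ((-4 + 1²)*(5² - 3*5 - 3*(-2) + 5*(-2)))*(-5*(2 + 1)) = ((-4 + 1)*(25 - 15 + 6 - 10))*(-5*3) = -3*6*(-15) = -18*(-15) = 270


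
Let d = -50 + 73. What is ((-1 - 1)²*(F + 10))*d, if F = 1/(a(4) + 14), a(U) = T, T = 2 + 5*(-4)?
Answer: 897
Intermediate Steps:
T = -18 (T = 2 - 20 = -18)
a(U) = -18
F = -¼ (F = 1/(-18 + 14) = 1/(-4) = -¼ ≈ -0.25000)
d = 23
((-1 - 1)²*(F + 10))*d = ((-1 - 1)²*(-¼ + 10))*23 = ((-2)²*(39/4))*23 = (4*(39/4))*23 = 39*23 = 897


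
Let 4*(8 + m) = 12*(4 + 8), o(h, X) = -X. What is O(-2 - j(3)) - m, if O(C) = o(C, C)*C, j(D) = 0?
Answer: -32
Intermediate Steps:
O(C) = -C² (O(C) = (-C)*C = -C²)
m = 28 (m = -8 + (12*(4 + 8))/4 = -8 + (12*12)/4 = -8 + (¼)*144 = -8 + 36 = 28)
O(-2 - j(3)) - m = -(-2 - 1*0)² - 1*28 = -(-2 + 0)² - 28 = -1*(-2)² - 28 = -1*4 - 28 = -4 - 28 = -32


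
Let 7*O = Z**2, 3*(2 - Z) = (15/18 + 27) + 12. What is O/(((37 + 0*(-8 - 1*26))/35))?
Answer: 206045/11988 ≈ 17.188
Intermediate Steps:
Z = -203/18 (Z = 2 - ((15/18 + 27) + 12)/3 = 2 - ((15*(1/18) + 27) + 12)/3 = 2 - ((5/6 + 27) + 12)/3 = 2 - (167/6 + 12)/3 = 2 - 1/3*239/6 = 2 - 239/18 = -203/18 ≈ -11.278)
O = 5887/324 (O = (-203/18)**2/7 = (1/7)*(41209/324) = 5887/324 ≈ 18.170)
O/(((37 + 0*(-8 - 1*26))/35)) = 5887/(324*(((37 + 0*(-8 - 1*26))/35))) = 5887/(324*(((37 + 0*(-8 - 26))*(1/35)))) = 5887/(324*(((37 + 0*(-34))*(1/35)))) = 5887/(324*(((37 + 0)*(1/35)))) = 5887/(324*((37*(1/35)))) = 5887/(324*(37/35)) = (5887/324)*(35/37) = 206045/11988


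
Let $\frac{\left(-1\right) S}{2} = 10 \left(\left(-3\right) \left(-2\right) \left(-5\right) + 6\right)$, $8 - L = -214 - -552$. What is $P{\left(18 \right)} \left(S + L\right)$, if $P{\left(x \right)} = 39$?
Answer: $5850$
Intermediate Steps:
$L = -330$ ($L = 8 - \left(-214 - -552\right) = 8 - \left(-214 + 552\right) = 8 - 338 = -330$)
$S = 480$ ($S = - 2 \cdot 10 \left(\left(-3\right) \left(-2\right) \left(-5\right) + 6\right) = - 2 \cdot 10 \left(6 \left(-5\right) + 6\right) = - 2 \cdot 10 \left(-30 + 6\right) = - 2 \cdot 10 \left(-24\right) = \left(-2\right) \left(-240\right) = 480$)
$P{\left(18 \right)} \left(S + L\right) = 39 \left(480 - 330\right) = 39 \cdot 150 = 5850$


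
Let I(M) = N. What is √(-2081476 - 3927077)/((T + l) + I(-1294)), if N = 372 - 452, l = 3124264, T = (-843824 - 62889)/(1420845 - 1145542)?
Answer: 825909*I*√667617/860096321039 ≈ 0.0007846*I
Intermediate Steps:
T = -906713/275303 ≈ -3.2935
N = -80
I(M) = -80
√(-2081476 - 3927077)/((T + l) + I(-1294)) = √(-2081476 - 3927077)/((-906713/275303 + 3124264) - 80) = √(-6008553)/(860118345279/275303 - 80) = (3*I*√667617)/(860096321039/275303) = (3*I*√667617)*(275303/860096321039) = 825909*I*√667617/860096321039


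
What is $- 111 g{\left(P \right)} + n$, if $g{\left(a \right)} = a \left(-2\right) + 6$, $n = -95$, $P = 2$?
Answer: $-317$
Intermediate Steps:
$g{\left(a \right)} = 6 - 2 a$ ($g{\left(a \right)} = - 2 a + 6 = 6 - 2 a$)
$- 111 g{\left(P \right)} + n = - 111 \left(6 - 4\right) - 95 = \left(-111\right) 2 - 95 = -222 - 95 = -317$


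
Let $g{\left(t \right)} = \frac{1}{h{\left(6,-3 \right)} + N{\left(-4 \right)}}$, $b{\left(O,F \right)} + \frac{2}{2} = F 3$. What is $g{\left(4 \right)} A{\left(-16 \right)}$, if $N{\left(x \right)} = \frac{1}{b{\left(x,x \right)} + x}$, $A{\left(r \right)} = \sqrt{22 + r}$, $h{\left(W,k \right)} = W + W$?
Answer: $\frac{17 \sqrt{6}}{203} \approx 0.20513$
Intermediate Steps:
$h{\left(W,k \right)} = 2 W$
$b{\left(O,F \right)} = -1 + 3 F$ ($b{\left(O,F \right)} = -1 + F 3 = -1 + 3 F$)
$N{\left(x \right)} = \frac{1}{-1 + 4 x}$ ($N{\left(x \right)} = \frac{1}{\left(-1 + 3 x\right) + x} = \frac{1}{-1 + 4 x}$)
$g{\left(t \right)} = \frac{17}{203}$ ($g{\left(t \right)} = \frac{1}{2 \cdot 6 + \frac{1}{-1 + 4 \left(-4\right)}} = \frac{1}{12 + \frac{1}{-1 - 16}} = \frac{1}{12 + \frac{1}{-17}} = \frac{1}{12 - \frac{1}{17}} = \frac{1}{\frac{203}{17}} = \frac{17}{203}$)
$g{\left(4 \right)} A{\left(-16 \right)} = \frac{17 \sqrt{22 - 16}}{203} = \frac{17 \sqrt{6}}{203}$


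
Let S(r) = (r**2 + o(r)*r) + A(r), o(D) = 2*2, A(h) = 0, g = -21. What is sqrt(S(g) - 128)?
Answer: sqrt(229) ≈ 15.133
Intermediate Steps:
o(D) = 4
S(r) = r**2 + 4*r (S(r) = (r**2 + 4*r) + 0 = r**2 + 4*r)
sqrt(S(g) - 128) = sqrt(-21*(4 - 21) - 128) = sqrt(-21*(-17) - 128) = sqrt(357 - 128) = sqrt(229)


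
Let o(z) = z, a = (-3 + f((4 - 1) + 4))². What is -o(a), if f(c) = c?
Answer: -16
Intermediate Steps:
a = 16 (a = (-3 + ((4 - 1) + 4))² = (-3 + (3 + 4))² = (-3 + 7)² = 4² = 16)
-o(a) = -1*16 = -16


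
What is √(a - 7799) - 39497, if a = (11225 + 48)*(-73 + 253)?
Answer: -39497 + √2021341 ≈ -38075.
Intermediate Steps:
a = 2029140 (a = 11273*180 = 2029140)
√(a - 7799) - 39497 = √(2029140 - 7799) - 39497 = √2021341 - 39497 = -39497 + √2021341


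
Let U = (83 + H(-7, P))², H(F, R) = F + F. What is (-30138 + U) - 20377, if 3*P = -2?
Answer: -45754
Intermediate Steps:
P = -⅔ (P = (⅓)*(-2) = -⅔ ≈ -0.66667)
H(F, R) = 2*F
U = 4761 (U = (83 + 2*(-7))² = (83 - 14)² = 69² = 4761)
(-30138 + U) - 20377 = (-30138 + 4761) - 20377 = -25377 - 20377 = -45754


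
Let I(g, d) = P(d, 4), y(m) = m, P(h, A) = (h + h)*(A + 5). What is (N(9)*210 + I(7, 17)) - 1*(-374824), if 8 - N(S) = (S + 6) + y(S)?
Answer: 371770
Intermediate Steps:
P(h, A) = 2*h*(5 + A) (P(h, A) = (2*h)*(5 + A) = 2*h*(5 + A))
I(g, d) = 18*d (I(g, d) = 2*d*(5 + 4) = 2*d*9 = 18*d)
N(S) = 2 - 2*S (N(S) = 8 - ((S + 6) + S) = 8 - ((6 + S) + S) = 8 - (6 + 2*S) = 8 + (-6 - 2*S) = 2 - 2*S)
(N(9)*210 + I(7, 17)) - 1*(-374824) = ((2 - 2*9)*210 + 18*17) - 1*(-374824) = ((2 - 18)*210 + 306) + 374824 = (-16*210 + 306) + 374824 = (-3360 + 306) + 374824 = -3054 + 374824 = 371770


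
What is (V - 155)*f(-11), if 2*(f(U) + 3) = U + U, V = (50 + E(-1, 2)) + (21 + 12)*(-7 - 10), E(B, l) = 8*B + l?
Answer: 9408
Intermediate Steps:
E(B, l) = l + 8*B
V = -517 (V = (50 + (2 + 8*(-1))) + (21 + 12)*(-7 - 10) = (50 + (2 - 8)) + 33*(-17) = (50 - 6) - 561 = 44 - 561 = -517)
f(U) = -3 + U (f(U) = -3 + (U + U)/2 = -3 + (2*U)/2 = -3 + U)
(V - 155)*f(-11) = (-517 - 155)*(-3 - 11) = -672*(-14) = 9408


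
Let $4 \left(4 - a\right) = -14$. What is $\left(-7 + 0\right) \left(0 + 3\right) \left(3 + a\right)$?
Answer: $- \frac{441}{2} \approx -220.5$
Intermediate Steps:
$a = \frac{15}{2}$ ($a = 4 - - \frac{7}{2} = 4 + \frac{7}{2} = \frac{15}{2} \approx 7.5$)
$\left(-7 + 0\right) \left(0 + 3\right) \left(3 + a\right) = \left(-7 + 0\right) \left(0 + 3\right) \left(3 + \frac{15}{2}\right) = \left(-7\right) 3 \cdot \frac{21}{2} = \left(-21\right) \frac{21}{2} = - \frac{441}{2}$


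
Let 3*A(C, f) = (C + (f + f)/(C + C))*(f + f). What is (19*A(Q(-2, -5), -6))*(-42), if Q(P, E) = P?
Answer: 3192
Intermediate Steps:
A(C, f) = 2*f*(C + f/C)/3 (A(C, f) = ((C + (f + f)/(C + C))*(f + f))/3 = ((C + (2*f)/((2*C)))*(2*f))/3 = ((C + (2*f)*(1/(2*C)))*(2*f))/3 = ((C + f/C)*(2*f))/3 = (2*f*(C + f/C))/3 = 2*f*(C + f/C)/3)
(19*A(Q(-2, -5), -6))*(-42) = (19*((⅔)*(-6)*(-6 + (-2)²)/(-2)))*(-42) = (19*((⅔)*(-6)*(-½)*(-6 + 4)))*(-42) = (19*((⅔)*(-6)*(-½)*(-2)))*(-42) = (19*(-4))*(-42) = -76*(-42) = 3192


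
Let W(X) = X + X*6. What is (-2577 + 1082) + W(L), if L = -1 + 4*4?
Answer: -1390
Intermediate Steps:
L = 15 (L = -1 + 16 = 15)
W(X) = 7*X (W(X) = X + 6*X = 7*X)
(-2577 + 1082) + W(L) = (-2577 + 1082) + 7*15 = -1495 + 105 = -1390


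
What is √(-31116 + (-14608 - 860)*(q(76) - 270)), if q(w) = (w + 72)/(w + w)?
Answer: √1490996082/19 ≈ 2032.3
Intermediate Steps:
q(w) = (72 + w)/(2*w) (q(w) = (72 + w)/((2*w)) = (72 + w)*(1/(2*w)) = (72 + w)/(2*w))
√(-31116 + (-14608 - 860)*(q(76) - 270)) = √(-31116 + (-14608 - 860)*((½)*(72 + 76)/76 - 270)) = √(-31116 - 15468*((½)*(1/76)*148 - 270)) = √(-31116 - 15468*(37/38 - 270)) = √(-31116 - 15468*(-10223/38)) = √(-31116 + 79064682/19) = √(78473478/19) = √1490996082/19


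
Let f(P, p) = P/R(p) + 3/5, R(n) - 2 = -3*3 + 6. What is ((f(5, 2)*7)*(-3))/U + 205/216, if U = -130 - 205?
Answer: 243583/361800 ≈ 0.67325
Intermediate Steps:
R(n) = -1 (R(n) = 2 + (-3*3 + 6) = 2 + (-9 + 6) = 2 - 3 = -1)
U = -335
f(P, p) = ⅗ - P (f(P, p) = P/(-1) + 3/5 = P*(-1) + 3*(⅕) = -P + ⅗ = ⅗ - P)
((f(5, 2)*7)*(-3))/U + 205/216 = (((⅗ - 1*5)*7)*(-3))/(-335) + 205/216 = (((⅗ - 5)*7)*(-3))*(-1/335) + 205*(1/216) = (-22/5*7*(-3))*(-1/335) + 205/216 = -154/5*(-3)*(-1/335) + 205/216 = (462/5)*(-1/335) + 205/216 = -462/1675 + 205/216 = 243583/361800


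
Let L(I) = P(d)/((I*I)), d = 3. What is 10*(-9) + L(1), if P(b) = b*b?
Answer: -81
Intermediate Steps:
P(b) = b²
L(I) = 9/I² (L(I) = 3²/((I*I)) = 9/(I²) = 9/I²)
10*(-9) + L(1) = 10*(-9) + 9/1² = -90 + 9*1 = -90 + 9 = -81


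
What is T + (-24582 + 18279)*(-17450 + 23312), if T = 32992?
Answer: -36915194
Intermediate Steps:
T + (-24582 + 18279)*(-17450 + 23312) = 32992 + (-24582 + 18279)*(-17450 + 23312) = 32992 - 6303*5862 = 32992 - 36948186 = -36915194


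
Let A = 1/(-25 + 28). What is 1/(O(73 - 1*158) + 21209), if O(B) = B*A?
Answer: 3/63542 ≈ 4.7213e-5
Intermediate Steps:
A = ⅓ (A = 1/3 = ⅓ ≈ 0.33333)
O(B) = B/3 (O(B) = B*(⅓) = B/3)
1/(O(73 - 1*158) + 21209) = 1/((73 - 1*158)/3 + 21209) = 1/((73 - 158)/3 + 21209) = 1/((⅓)*(-85) + 21209) = 1/(-85/3 + 21209) = 1/(63542/3) = 3/63542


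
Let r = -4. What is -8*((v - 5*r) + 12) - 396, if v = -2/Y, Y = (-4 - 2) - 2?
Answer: -654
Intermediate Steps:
Y = -8 (Y = -6 - 2 = -8)
v = 1/4 (v = -2/(-8) = -2*(-1/8) = 1/4 ≈ 0.25000)
-8*((v - 5*r) + 12) - 396 = -8*((1/4 - 5*(-4)) + 12) - 396 = -8*((1/4 + 20) + 12) - 396 = -8*(81/4 + 12) - 396 = -8*129/4 - 396 = -258 - 396 = -654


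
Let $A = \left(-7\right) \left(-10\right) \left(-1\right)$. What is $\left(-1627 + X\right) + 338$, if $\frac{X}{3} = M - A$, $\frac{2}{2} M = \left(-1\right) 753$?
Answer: $-3338$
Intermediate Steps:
$M = -753$ ($M = \left(-1\right) 753 = -753$)
$A = -70$ ($A = 70 \left(-1\right) = -70$)
$X = -2049$ ($X = 3 \left(-753 - -70\right) = 3 \left(-753 + 70\right) = 3 \left(-683\right) = -2049$)
$\left(-1627 + X\right) + 338 = \left(-1627 - 2049\right) + 338 = -3676 + 338 = -3338$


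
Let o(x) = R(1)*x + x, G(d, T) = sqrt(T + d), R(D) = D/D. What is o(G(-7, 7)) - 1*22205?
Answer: -22205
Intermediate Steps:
R(D) = 1
o(x) = 2*x (o(x) = 1*x + x = x + x = 2*x)
o(G(-7, 7)) - 1*22205 = 2*sqrt(7 - 7) - 1*22205 = 2*sqrt(0) - 22205 = 2*0 - 22205 = 0 - 22205 = -22205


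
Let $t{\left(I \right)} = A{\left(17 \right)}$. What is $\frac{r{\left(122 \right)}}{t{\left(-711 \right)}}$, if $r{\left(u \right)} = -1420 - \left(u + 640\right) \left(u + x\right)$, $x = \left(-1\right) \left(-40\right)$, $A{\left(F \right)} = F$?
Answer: $- \frac{124864}{17} \approx -7344.9$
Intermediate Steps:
$x = 40$
$t{\left(I \right)} = 17$
$r{\left(u \right)} = -1420 - \left(40 + u\right) \left(640 + u\right)$ ($r{\left(u \right)} = -1420 - \left(u + 640\right) \left(u + 40\right) = -1420 - \left(640 + u\right) \left(40 + u\right) = -1420 - \left(40 + u\right) \left(640 + u\right)$)
$\frac{r{\left(122 \right)}}{t{\left(-711 \right)}} = \frac{-27020 - 122^{2} - 82960}{17} = \left(-27020 - 14884 - 82960\right) \frac{1}{17} = \left(-124864\right) \frac{1}{17} = - \frac{124864}{17}$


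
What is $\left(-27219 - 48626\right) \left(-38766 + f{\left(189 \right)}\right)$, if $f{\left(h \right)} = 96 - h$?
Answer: $2947260855$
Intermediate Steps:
$\left(-27219 - 48626\right) \left(-38766 + f{\left(189 \right)}\right) = \left(-27219 - 48626\right) \left(-38766 + \left(96 - 189\right)\right) = - 75845 \left(-38766 + \left(96 - 189\right)\right) = - 75845 \left(-38766 - 93\right) = \left(-75845\right) \left(-38859\right) = 2947260855$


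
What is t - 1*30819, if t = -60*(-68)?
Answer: -26739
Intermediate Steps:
t = 4080
t - 1*30819 = 4080 - 1*30819 = 4080 - 30819 = -26739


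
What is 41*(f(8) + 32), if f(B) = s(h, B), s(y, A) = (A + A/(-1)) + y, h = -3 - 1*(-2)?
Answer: 1271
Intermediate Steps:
h = -1 (h = -3 + 2 = -1)
s(y, A) = y (s(y, A) = (A + A*(-1)) + y = (A - A) + y = 0 + y = y)
f(B) = -1
41*(f(8) + 32) = 41*(-1 + 32) = 41*31 = 1271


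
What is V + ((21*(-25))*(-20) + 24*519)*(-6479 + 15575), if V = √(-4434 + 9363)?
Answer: 208807776 + √4929 ≈ 2.0881e+8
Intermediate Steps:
V = √4929 ≈ 70.207
V + ((21*(-25))*(-20) + 24*519)*(-6479 + 15575) = √4929 + ((21*(-25))*(-20) + 24*519)*(-6479 + 15575) = √4929 + (-525*(-20) + 12456)*9096 = √4929 + (10500 + 12456)*9096 = √4929 + 22956*9096 = √4929 + 208807776 = 208807776 + √4929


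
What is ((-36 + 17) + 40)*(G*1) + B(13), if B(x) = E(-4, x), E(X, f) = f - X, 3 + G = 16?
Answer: 290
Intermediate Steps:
G = 13 (G = -3 + 16 = 13)
B(x) = 4 + x (B(x) = x - 1*(-4) = x + 4 = 4 + x)
((-36 + 17) + 40)*(G*1) + B(13) = ((-36 + 17) + 40)*(13*1) + (4 + 13) = (-19 + 40)*13 + 17 = 21*13 + 17 = 273 + 17 = 290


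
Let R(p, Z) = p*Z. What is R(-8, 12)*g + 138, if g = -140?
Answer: 13578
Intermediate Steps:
R(p, Z) = Z*p
R(-8, 12)*g + 138 = (12*(-8))*(-140) + 138 = -96*(-140) + 138 = 13440 + 138 = 13578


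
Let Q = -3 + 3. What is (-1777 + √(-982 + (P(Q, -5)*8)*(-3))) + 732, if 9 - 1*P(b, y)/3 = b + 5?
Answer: -1045 + I*√1270 ≈ -1045.0 + 35.637*I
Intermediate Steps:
Q = 0
P(b, y) = 12 - 3*b (P(b, y) = 27 - 3*(b + 5) = 27 - 3*(5 + b) = 27 + (-15 - 3*b) = 12 - 3*b)
(-1777 + √(-982 + (P(Q, -5)*8)*(-3))) + 732 = (-1777 + √(-982 + ((12 - 3*0)*8)*(-3))) + 732 = (-1777 + √(-982 + ((12 + 0)*8)*(-3))) + 732 = (-1777 + √(-982 + (12*8)*(-3))) + 732 = (-1777 + √(-982 + 96*(-3))) + 732 = (-1777 + √(-982 - 288)) + 732 = (-1777 + √(-1270)) + 732 = (-1777 + I*√1270) + 732 = -1045 + I*√1270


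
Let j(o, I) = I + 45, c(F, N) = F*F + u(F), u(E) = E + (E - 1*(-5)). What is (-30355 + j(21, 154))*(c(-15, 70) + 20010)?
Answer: -609452760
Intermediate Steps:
u(E) = 5 + 2*E (u(E) = E + (E + 5) = E + (5 + E) = 5 + 2*E)
c(F, N) = 5 + F² + 2*F (c(F, N) = F*F + (5 + 2*F) = F² + (5 + 2*F) = 5 + F² + 2*F)
j(o, I) = 45 + I
(-30355 + j(21, 154))*(c(-15, 70) + 20010) = (-30355 + (45 + 154))*((5 + (-15)² + 2*(-15)) + 20010) = (-30355 + 199)*((5 + 225 - 30) + 20010) = -30156*(200 + 20010) = -30156*20210 = -609452760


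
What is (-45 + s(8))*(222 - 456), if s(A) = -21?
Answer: 15444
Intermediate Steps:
(-45 + s(8))*(222 - 456) = (-45 - 21)*(222 - 456) = -66*(-234) = 15444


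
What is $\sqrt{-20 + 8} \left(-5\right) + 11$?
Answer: $11 - 10 i \sqrt{3} \approx 11.0 - 17.32 i$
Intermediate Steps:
$\sqrt{-20 + 8} \left(-5\right) + 11 = \sqrt{-12} \left(-5\right) + 11 = 2 i \sqrt{3} \left(-5\right) + 11 = - 10 i \sqrt{3} + 11 = 11 - 10 i \sqrt{3}$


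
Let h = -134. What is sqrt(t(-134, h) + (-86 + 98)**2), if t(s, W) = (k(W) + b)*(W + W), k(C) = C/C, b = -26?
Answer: 2*sqrt(1711) ≈ 82.729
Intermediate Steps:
k(C) = 1
t(s, W) = -50*W (t(s, W) = (1 - 26)*(W + W) = -50*W)
sqrt(t(-134, h) + (-86 + 98)**2) = sqrt(-50*(-134) + (-86 + 98)**2) = sqrt(6700 + 12**2) = sqrt(6700 + 144) = sqrt(6844) = 2*sqrt(1711)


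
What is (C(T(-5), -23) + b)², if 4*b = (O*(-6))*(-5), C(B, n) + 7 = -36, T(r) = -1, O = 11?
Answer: 6241/4 ≈ 1560.3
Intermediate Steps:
C(B, n) = -43 (C(B, n) = -7 - 36 = -43)
b = 165/2 (b = ((11*(-6))*(-5))/4 = (-66*(-5))/4 = (¼)*330 = 165/2 ≈ 82.500)
(C(T(-5), -23) + b)² = (-43 + 165/2)² = (79/2)² = 6241/4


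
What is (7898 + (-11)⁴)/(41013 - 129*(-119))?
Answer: 683/1708 ≈ 0.39988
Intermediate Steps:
(7898 + (-11)⁴)/(41013 - 129*(-119)) = (7898 + 14641)/(41013 + 15351) = 22539/56364 = 22539*(1/56364) = 683/1708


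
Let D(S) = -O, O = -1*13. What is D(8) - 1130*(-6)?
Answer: 6793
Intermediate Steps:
O = -13
D(S) = 13 (D(S) = -1*(-13) = 13)
D(8) - 1130*(-6) = 13 - 1130*(-6) = 13 - 113*(-60) = 13 + 6780 = 6793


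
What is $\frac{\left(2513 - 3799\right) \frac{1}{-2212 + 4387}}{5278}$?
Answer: $- \frac{643}{5739825} \approx -0.00011202$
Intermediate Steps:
$\frac{\left(2513 - 3799\right) \frac{1}{-2212 + 4387}}{5278} = - \frac{1286}{2175} \cdot \frac{1}{5278} = \left(-1286\right) \frac{1}{2175} \cdot \frac{1}{5278} = \left(- \frac{1286}{2175}\right) \frac{1}{5278} = - \frac{643}{5739825}$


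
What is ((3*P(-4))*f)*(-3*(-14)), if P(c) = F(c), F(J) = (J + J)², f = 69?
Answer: 556416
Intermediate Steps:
F(J) = 4*J² (F(J) = (2*J)² = 4*J²)
P(c) = 4*c²
((3*P(-4))*f)*(-3*(-14)) = ((3*(4*(-4)²))*69)*(-3*(-14)) = ((3*(4*16))*69)*42 = ((3*64)*69)*42 = (192*69)*42 = 13248*42 = 556416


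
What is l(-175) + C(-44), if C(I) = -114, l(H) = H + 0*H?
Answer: -289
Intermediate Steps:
l(H) = H (l(H) = H + 0 = H)
l(-175) + C(-44) = -175 - 114 = -289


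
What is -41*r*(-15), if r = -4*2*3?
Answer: -14760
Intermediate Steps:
r = -24 (r = -8*3 = -24)
-41*r*(-15) = -41*(-24)*(-15) = 984*(-15) = -14760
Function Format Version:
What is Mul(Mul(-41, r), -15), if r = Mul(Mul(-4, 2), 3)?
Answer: -14760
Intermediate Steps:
r = -24 (r = Mul(-8, 3) = -24)
Mul(Mul(-41, r), -15) = Mul(Mul(-41, -24), -15) = Mul(984, -15) = -14760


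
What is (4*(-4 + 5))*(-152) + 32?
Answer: -576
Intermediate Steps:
(4*(-4 + 5))*(-152) + 32 = (4*1)*(-152) + 32 = 4*(-152) + 32 = -608 + 32 = -576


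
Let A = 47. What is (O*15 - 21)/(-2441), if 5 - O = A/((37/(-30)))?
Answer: -23148/90317 ≈ -0.25630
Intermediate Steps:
O = 1595/37 (O = 5 - 47/(37/(-30)) = 5 - 47/(37*(-1/30)) = 5 - 47/(-37/30) = 5 - 47*(-30)/37 = 5 - 1*(-1410/37) = 5 + 1410/37 = 1595/37 ≈ 43.108)
(O*15 - 21)/(-2441) = ((1595/37)*15 - 21)/(-2441) = (23925/37 - 21)*(-1/2441) = (23148/37)*(-1/2441) = -23148/90317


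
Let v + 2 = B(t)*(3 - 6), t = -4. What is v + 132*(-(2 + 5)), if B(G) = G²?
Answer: -974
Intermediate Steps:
v = -50 (v = -2 + (-4)²*(3 - 6) = -2 + 16*(-3) = -2 - 48 = -50)
v + 132*(-(2 + 5)) = -50 + 132*(-(2 + 5)) = -50 + 132*(-1*7) = -50 + 132*(-7) = -50 - 924 = -974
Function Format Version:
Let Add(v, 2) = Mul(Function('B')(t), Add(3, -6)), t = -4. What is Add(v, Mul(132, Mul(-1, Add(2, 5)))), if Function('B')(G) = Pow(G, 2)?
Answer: -974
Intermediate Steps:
v = -50 (v = Add(-2, Mul(Pow(-4, 2), Add(3, -6))) = Add(-2, Mul(16, -3)) = Add(-2, -48) = -50)
Add(v, Mul(132, Mul(-1, Add(2, 5)))) = Add(-50, Mul(132, Mul(-1, Add(2, 5)))) = Add(-50, Mul(132, Mul(-1, 7))) = Add(-50, Mul(132, -7)) = Add(-50, -924) = -974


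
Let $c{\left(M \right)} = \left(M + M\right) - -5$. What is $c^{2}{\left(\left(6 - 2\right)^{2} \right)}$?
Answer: $1369$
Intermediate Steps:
$c{\left(M \right)} = 5 + 2 M$ ($c{\left(M \right)} = 2 M + 5 = 5 + 2 M$)
$c^{2}{\left(\left(6 - 2\right)^{2} \right)} = \left(5 + 2 \left(6 - 2\right)^{2}\right)^{2} = \left(5 + 2 \cdot 4^{2}\right)^{2} = \left(5 + 2 \cdot 16\right)^{2} = \left(5 + 32\right)^{2} = 37^{2} = 1369$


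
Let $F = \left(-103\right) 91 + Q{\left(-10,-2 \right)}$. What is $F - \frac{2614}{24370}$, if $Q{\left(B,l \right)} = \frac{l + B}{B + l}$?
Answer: $- \frac{114199127}{12185} \approx -9372.1$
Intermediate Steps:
$Q{\left(B,l \right)} = 1$ ($Q{\left(B,l \right)} = \frac{B + l}{B + l} = 1$)
$F = -9372$ ($F = \left(-103\right) 91 + 1 = -9373 + 1 = -9372$)
$F - \frac{2614}{24370} = -9372 - \frac{2614}{24370} = -9372 - 2614 \cdot \frac{1}{24370} = -9372 - \frac{1307}{12185} = - \frac{114199127}{12185}$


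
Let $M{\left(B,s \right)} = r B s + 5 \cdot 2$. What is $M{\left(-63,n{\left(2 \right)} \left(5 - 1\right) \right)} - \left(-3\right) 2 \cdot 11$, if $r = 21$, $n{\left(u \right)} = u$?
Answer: $-10508$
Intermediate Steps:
$M{\left(B,s \right)} = 10 + 21 B s$ ($M{\left(B,s \right)} = 21 B s + 5 \cdot 2 = 21 B s + 10 = 10 + 21 B s$)
$M{\left(-63,n{\left(2 \right)} \left(5 - 1\right) \right)} - \left(-3\right) 2 \cdot 11 = \left(10 + 21 \left(-63\right) 2 \left(5 - 1\right)\right) - \left(-3\right) 2 \cdot 11 = \left(10 + 21 \left(-63\right) 2 \cdot 4\right) - \left(-6\right) 11 = \left(10 + 21 \left(-63\right) 8\right) - -66 = \left(10 - 10584\right) + 66 = -10574 + 66 = -10508$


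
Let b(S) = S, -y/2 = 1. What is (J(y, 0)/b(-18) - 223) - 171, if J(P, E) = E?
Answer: -394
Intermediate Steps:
y = -2 (y = -2*1 = -2)
(J(y, 0)/b(-18) - 223) - 171 = (0/(-18) - 223) - 171 = (0*(-1/18) - 223) - 171 = (0 - 223) - 171 = -223 - 171 = -394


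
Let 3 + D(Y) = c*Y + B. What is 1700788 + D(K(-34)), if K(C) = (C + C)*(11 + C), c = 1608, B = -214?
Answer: 4215483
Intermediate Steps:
K(C) = 2*C*(11 + C) (K(C) = (2*C)*(11 + C) = 2*C*(11 + C))
D(Y) = -217 + 1608*Y (D(Y) = -3 + (1608*Y - 214) = -3 + (-214 + 1608*Y) = -217 + 1608*Y)
1700788 + D(K(-34)) = 1700788 + (-217 + 1608*(2*(-34)*(11 - 34))) = 1700788 + (-217 + 1608*(2*(-34)*(-23))) = 1700788 + (-217 + 1608*1564) = 1700788 + (-217 + 2514912) = 1700788 + 2514695 = 4215483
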